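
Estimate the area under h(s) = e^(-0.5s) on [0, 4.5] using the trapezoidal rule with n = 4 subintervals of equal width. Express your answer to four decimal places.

Δs = (4.5 − 0)/4 = 1.125.
h(0) ≈ 1.0000, h(1.125) ≈ 0.5698, h(2.25) ≈ 0.3247, h(3.375) ≈ 0.1850, h(4.5) ≈ 0.1054.
T_4 = (Δs/2)·[h(s_0) + 2h(s_1) + 2h(s_2) + 2h(s_3) + h(s_4)].
Sum ≈ 1.8361.

1.8361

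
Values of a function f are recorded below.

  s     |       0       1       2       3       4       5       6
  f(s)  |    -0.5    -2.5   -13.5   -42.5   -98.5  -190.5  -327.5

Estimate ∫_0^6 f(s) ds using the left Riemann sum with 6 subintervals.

-348

Δs = 1.
Sum = 1·[(-0.5) + (-2.5) + (-13.5) + (-42.5) + (-98.5) + (-190.5)] = -348.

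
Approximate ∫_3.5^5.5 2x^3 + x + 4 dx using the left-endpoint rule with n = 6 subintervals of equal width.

359

Δx = (5.5 − 3.5)/6 = 1/3.
Left endpoints: 3.5, 23/6, 25/6, 4.5, 29/6, 31/6.
f(3.5) = 93.25, f(23/6) = 13013/108, f(25/6) = 16507/108, f(4.5) = 190.75, f(29/6) = 25343/108, f(31/6) = 30781/108.
Sum = Δx · [f(3.5) + f(23/6) + f(25/6) + ...].
Sum = 359.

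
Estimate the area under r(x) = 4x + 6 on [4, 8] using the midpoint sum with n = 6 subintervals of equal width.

120

Δx = (8 − 4)/6 = 2/3.
Midpoints: 13/3, 5, 17/3, 19/3, 7, 23/3.
r(13/3) = 70/3, r(5) = 26, r(17/3) = 86/3, r(19/3) = 94/3, r(7) = 34, r(23/3) = 110/3.
Sum = Δx · [r(13/3) + r(5) + r(17/3) + ...].
Sum = 120.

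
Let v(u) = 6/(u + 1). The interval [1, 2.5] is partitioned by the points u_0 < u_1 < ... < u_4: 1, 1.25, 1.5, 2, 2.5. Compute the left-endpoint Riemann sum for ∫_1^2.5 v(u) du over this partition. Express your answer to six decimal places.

Subinterval widths: 0.25, 0.25, 0.5, 0.5.
Left endpoints: 1, 1.25, 1.5, 2.
v(1) = 3, v(1.25) = 8/3, v(1.5) = 2.4, v(2) = 2.
Sum = Σ Δu_i · v(u_i).
Sum ≈ 3.616667.

3.616667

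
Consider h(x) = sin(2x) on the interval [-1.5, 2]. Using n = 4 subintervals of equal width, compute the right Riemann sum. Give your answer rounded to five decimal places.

Δx = (2 − (-1.5))/4 = 0.875.
Right endpoints: -0.625, 0.25, 1.125, 2.
h(-0.625) ≈ -0.94898, h(0.25) ≈ 0.47943, h(1.125) ≈ 0.77807, h(2) ≈ -0.75680.
Sum = Δx · [h(-0.625) + h(0.25) + h(1.125) + h(2)].
Sum ≈ -0.39225.

-0.39225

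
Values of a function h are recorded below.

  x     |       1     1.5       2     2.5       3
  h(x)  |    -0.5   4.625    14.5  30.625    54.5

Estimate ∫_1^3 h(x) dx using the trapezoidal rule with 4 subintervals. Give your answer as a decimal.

38.375

Δx = 0.5.
T_4 = (0.5/2)·[(-0.5) + 2·4.625 + 2·14.5 + 2·30.625 + 54.5] = 38.375.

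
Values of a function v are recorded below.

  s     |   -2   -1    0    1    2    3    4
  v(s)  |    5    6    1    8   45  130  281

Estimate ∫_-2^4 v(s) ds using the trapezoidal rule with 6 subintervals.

333

Δs = 1.
T_6 = (1/2)·[5 + 2·6 + 2·1 + 2·8 + 2·45 + 2·130 + 281] = 333.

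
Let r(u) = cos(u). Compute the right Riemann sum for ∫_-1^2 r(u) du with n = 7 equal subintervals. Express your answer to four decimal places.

1.5189

Δu = (2 − (-1))/7 = 3/7.
Right endpoints: -4/7, -1/7, 2/7, 5/7, 8/7, 11/7, 2.
r(-4/7) ≈ 0.8411, r(-1/7) ≈ 0.9898, r(2/7) ≈ 0.9595, r(5/7) ≈ 0.7556, r(8/7) ≈ 0.4150, r(11/7) ≈ -0.0006, r(2) ≈ -0.4161.
Sum = Δu · [r(-4/7) + r(-1/7) + r(2/7) + ...].
Sum ≈ 1.5189.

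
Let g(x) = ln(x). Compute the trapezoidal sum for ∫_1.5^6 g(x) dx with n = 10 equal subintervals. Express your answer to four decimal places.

5.6340

Δx = (6 − 1.5)/10 = 0.45.
g(1.5) ≈ 0.4055, g(1.95) ≈ 0.6678, g(2.4) ≈ 0.8755, g(2.85) ≈ 1.0473, g(3.3) ≈ 1.1939, g(3.75) ≈ 1.3218, g(4.2) ≈ 1.4351, g(4.65) ≈ 1.5369, g(5.1) ≈ 1.6292, g(5.55) ≈ 1.7138, g(6) ≈ 1.7918.
T_10 = (Δx/2)·[g(x_0) + 2g(x_1) + ... + 2g(x_{9}) + g(x_10)].
Sum ≈ 5.6340.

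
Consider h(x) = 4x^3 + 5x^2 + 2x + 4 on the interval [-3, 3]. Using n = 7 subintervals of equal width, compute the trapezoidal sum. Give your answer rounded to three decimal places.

Δx = (3 − (-3))/7 = 6/7.
h(-3) = -65, h(-15/7) = -5723/343, h(-9/7) = 409/343, h(-3/7) = 1285/343, h(3/7) = 2089/343, h(9/7) = 8005/343, h(15/7) = 24217/343, h(3) = 163.
T_7 = (Δx/2)·[h(x_0) + 2h(x_1) + ... + 2h(x_{6}) + h(x_7)].
Sum ≈ 117.673.

117.673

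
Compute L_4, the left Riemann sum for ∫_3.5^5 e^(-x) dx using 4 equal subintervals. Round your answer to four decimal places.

Δx = (5 − 3.5)/4 = 0.375.
Left endpoints: 3.5, 3.875, 4.25, 4.625.
f(3.5) ≈ 0.0302, f(3.875) ≈ 0.0208, f(4.25) ≈ 0.0143, f(4.625) ≈ 0.0098.
Sum = Δx · [f(3.5) + f(3.875) + f(4.25) + f(4.625)].
Sum ≈ 0.0281.

0.0281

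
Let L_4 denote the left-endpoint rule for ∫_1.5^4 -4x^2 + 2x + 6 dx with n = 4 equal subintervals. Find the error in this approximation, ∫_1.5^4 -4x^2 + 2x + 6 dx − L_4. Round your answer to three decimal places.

Exact integral: ∫_1.5^4 f(x) dx ≈ -52.08333.
L_4 = -37.109375.
Error ≈ -52.08333 − (-37.109375) ≈ -14.974.

-14.974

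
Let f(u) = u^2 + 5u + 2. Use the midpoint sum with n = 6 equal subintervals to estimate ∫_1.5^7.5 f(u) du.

Δu = (7.5 − 1.5)/6 = 1.
Midpoints: 2, 3, 4, 5, 6, 7.
f(2) = 16, f(3) = 26, f(4) = 38, f(5) = 52, f(6) = 68, f(7) = 86.
Sum = Δu · [f(2) + f(3) + f(4) + ...].
Sum = 286.

286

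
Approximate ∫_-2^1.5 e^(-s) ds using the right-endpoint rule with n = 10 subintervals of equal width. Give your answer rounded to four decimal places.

Δs = (1.5 − (-2))/10 = 0.35.
Right endpoints: -1.65, -1.3, -0.95, -0.6, -0.25, 0.1, 0.45, 0.8, 1.15, 1.5.
f(-1.65) ≈ 5.2070, f(-1.3) ≈ 3.6693, f(-0.95) ≈ 2.5857, f(-0.6) ≈ 1.8221, f(-0.25) ≈ 1.2840, f(0.1) ≈ 0.9048, f(0.45) ≈ 0.6376, f(0.8) ≈ 0.4493, f(1.15) ≈ 0.3166, f(1.5) ≈ 0.2231.
Sum = Δs · [f(-1.65) + f(-1.3) + f(-0.95) + ...].
Sum ≈ 5.9849.

5.9849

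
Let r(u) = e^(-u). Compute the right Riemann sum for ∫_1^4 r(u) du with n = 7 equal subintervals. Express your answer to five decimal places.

0.27999

Δu = (4 − 1)/7 = 3/7.
Right endpoints: 10/7, 13/7, 16/7, 19/7, 22/7, 25/7, 4.
r(10/7) ≈ 0.23965, r(13/7) ≈ 0.15612, r(16/7) ≈ 0.10170, r(19/7) ≈ 0.06625, r(22/7) ≈ 0.04316, r(25/7) ≈ 0.02812, r(4) ≈ 0.01832.
Sum = Δu · [r(10/7) + r(13/7) + r(16/7) + ...].
Sum ≈ 0.27999.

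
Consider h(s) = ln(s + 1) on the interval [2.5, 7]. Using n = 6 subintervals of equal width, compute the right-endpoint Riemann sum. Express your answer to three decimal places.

Δs = (7 − 2.5)/6 = 0.75.
Right endpoints: 3.25, 4, 4.75, 5.5, 6.25, 7.
h(3.25) ≈ 1.447, h(4) ≈ 1.609, h(4.75) ≈ 1.749, h(5.5) ≈ 1.872, h(6.25) ≈ 1.981, h(7) ≈ 2.079.
Sum = Δs · [h(3.25) + h(4) + h(4.75) + ...].
Sum ≈ 8.053.

8.053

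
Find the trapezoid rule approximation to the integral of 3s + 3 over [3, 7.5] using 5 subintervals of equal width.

Δs = (7.5 − 3)/5 = 0.9.
f(3) = 12, f(3.9) = 14.7, f(4.8) = 17.4, f(5.7) = 20.1, f(6.6) = 22.8, f(7.5) = 25.5.
T_5 = (Δs/2)·[f(s_0) + 2f(s_1) + ... + 2f(s_{4}) + f(s_5)].
Sum = 84.375.

84.375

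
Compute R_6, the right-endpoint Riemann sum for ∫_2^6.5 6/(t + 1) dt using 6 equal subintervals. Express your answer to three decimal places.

Δt = (6.5 − 2)/6 = 0.75.
Right endpoints: 2.75, 3.5, 4.25, 5, 5.75, 6.5.
f(2.75) = 1.6, f(3.5) = 4/3, f(4.25) = 8/7, f(5) = 1, f(5.75) = 8/9, f(6.5) = 0.8.
Sum = Δt · [f(2.75) + f(3.5) + f(4.25) + ...].
Sum ≈ 5.074.

5.074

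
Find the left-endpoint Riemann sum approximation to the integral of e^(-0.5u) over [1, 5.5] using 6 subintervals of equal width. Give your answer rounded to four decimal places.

1.3014

Δu = (5.5 − 1)/6 = 0.75.
Left endpoints: 1, 1.75, 2.5, 3.25, 4, 4.75.
f(1) ≈ 0.6065, f(1.75) ≈ 0.4169, f(2.5) ≈ 0.2865, f(3.25) ≈ 0.1969, f(4) ≈ 0.1353, f(4.75) ≈ 0.0930.
Sum = Δu · [f(1) + f(1.75) + f(2.5) + ...].
Sum ≈ 1.3014.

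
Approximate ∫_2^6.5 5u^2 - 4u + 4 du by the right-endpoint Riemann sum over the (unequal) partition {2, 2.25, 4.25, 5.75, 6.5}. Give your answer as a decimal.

Subinterval widths: 0.25, 2, 1.5, 0.75.
Right endpoints: 2.25, 4.25, 5.75, 6.5.
f(2.25) = 20.3125, f(4.25) = 77.3125, f(5.75) = 146.3125, f(6.5) = 189.25.
Sum = Σ Δu_i · f(u_i).
Sum = 521.109375.

521.109375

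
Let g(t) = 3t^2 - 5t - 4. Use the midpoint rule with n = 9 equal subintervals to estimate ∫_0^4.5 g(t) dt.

Δt = (4.5 − 0)/9 = 0.5.
Midpoints: 0.25, 0.75, 1.25, 1.75, 2.25, 2.75, 3.25, 3.75, 4.25.
g(0.25) = -5.0625, g(0.75) = -6.0625, g(1.25) = -5.5625, g(1.75) = -3.5625, g(2.25) = -0.0625, g(2.75) = 4.9375, g(3.25) = 11.4375, g(3.75) = 19.4375, g(4.25) = 28.9375.
Sum = Δt · [g(0.25) + g(0.75) + g(1.25) + ...].
Sum = 22.21875.

22.21875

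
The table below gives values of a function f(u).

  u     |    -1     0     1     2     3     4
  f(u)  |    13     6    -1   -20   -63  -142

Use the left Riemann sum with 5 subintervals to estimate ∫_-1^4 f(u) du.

-65

Δu = 1.
Sum = 1·[13 + 6 + (-1) + (-20) + (-63)] = -65.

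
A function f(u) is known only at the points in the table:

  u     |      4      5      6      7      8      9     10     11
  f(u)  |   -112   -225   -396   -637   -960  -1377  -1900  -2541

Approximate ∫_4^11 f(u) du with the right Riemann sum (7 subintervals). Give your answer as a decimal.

Δu = 1.
Sum = 1·[(-225) + (-396) + (-637) + (-960) + (-1377) + (-1900) + (-2541)] = -8036.

-8036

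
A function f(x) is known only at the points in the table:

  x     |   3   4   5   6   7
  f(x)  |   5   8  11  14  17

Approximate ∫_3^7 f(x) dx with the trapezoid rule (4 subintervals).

44

Δx = 1.
T_4 = (1/2)·[5 + 2·8 + 2·11 + 2·14 + 17] = 44.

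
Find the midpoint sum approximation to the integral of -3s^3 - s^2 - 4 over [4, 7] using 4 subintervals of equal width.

Δs = (7 − 4)/4 = 0.75.
Midpoints: 4.375, 5.125, 5.875, 6.625.
f(4.375) = -140473/512, f(5.125) = -222259/512, f(5.875) = -331189/512, f(6.625) = -471151/512.
Sum = Δs · [f(4.375) + f(5.125) + f(5.875) + f(6.625)].
Sum = -1706.6484375.

-1706.6484375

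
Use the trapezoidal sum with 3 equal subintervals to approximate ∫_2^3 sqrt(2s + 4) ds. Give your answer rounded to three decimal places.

Δs = (3 − 2)/3 = 1/3.
f(2) ≈ 2.828, f(7/3) ≈ 2.944, f(8/3) ≈ 3.055, f(3) ≈ 3.162.
T_3 = (Δs/2)·[f(s_0) + 2f(s_1) + 2f(s_2) + f(s_3)].
Sum ≈ 2.998.

2.998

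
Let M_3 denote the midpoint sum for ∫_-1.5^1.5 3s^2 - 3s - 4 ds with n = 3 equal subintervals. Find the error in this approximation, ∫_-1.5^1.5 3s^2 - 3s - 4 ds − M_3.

0.75

Exact integral: ∫_-1.5^1.5 f(s) ds = -5.25.
M_3 = -6.
Error = -5.25 − (-6) = 0.75.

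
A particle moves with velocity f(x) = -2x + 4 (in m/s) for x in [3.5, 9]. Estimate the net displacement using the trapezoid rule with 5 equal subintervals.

Δx = (9 − 3.5)/5 = 1.1.
f(3.5) = -3, f(4.6) = -5.2, f(5.7) = -7.4, f(6.8) = -9.6, f(7.9) = -11.8, f(9) = -14.
T_5 = (Δx/2)·[f(x_0) + 2f(x_1) + ... + 2f(x_{4}) + f(x_5)].
Sum = -46.75.

-46.75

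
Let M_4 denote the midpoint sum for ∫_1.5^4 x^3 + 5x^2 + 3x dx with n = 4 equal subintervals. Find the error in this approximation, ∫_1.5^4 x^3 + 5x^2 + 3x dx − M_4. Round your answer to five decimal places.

1.07829

Exact integral: ∫_1.5^4 f(x) dx ≈ 184.4010417.
M_4 ≈ 183.3227539.
Error ≈ 184.4010417 − 183.3227539 ≈ 1.07829.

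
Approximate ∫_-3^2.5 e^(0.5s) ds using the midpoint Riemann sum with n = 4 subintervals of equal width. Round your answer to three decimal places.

6.407

Δs = (2.5 − (-3))/4 = 1.375.
Midpoints: -2.3125, -0.9375, 0.4375, 1.8125.
f(-2.3125) ≈ 0.315, f(-0.9375) ≈ 0.626, f(0.4375) ≈ 1.245, f(1.8125) ≈ 2.475.
Sum = Δs · [f(-2.3125) + f(-0.9375) + f(0.4375) + f(1.8125)].
Sum ≈ 6.407.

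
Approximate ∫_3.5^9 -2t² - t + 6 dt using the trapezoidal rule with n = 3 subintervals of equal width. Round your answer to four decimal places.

-464.9537

Δt = (9 − 3.5)/3 = 11/6.
f(3.5) = -22, f(16/3) = -506/9, f(43/6) = -935/9, f(9) = -165.
T_3 = (Δt/2)·[f(t_0) + 2f(t_1) + 2f(t_2) + f(t_3)].
Sum ≈ -464.9537.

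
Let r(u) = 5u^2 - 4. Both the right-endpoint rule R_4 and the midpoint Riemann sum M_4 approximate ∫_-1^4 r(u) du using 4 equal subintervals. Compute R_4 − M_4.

56.640625

R_4 = 141.71875.
M_4 = 85.078125.
R_4 − M_4 = 56.640625.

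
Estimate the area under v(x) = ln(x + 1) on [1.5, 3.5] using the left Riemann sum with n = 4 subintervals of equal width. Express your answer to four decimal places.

Δx = (3.5 − 1.5)/4 = 0.5.
Left endpoints: 1.5, 2, 2.5, 3.
v(1.5) ≈ 0.9163, v(2) ≈ 1.0986, v(2.5) ≈ 1.2528, v(3) ≈ 1.3863.
Sum = Δx · [v(1.5) + v(2) + v(2.5) + v(3)].
Sum ≈ 2.3270.

2.3270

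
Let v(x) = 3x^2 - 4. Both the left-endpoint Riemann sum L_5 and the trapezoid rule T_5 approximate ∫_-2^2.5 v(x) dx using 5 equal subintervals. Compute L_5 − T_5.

-3.0375

L_5 = 4.41.
T_5 = 7.4475.
L_5 − T_5 = -3.0375.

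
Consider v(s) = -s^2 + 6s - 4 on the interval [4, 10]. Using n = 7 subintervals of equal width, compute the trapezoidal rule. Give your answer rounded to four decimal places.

Δs = (10 − 4)/7 = 6/7.
v(4) = 4, v(34/7) = 76/49, v(40/7) = -116/49, v(46/7) = -380/49, v(52/7) = -716/49, v(58/7) = -1124/49, v(64/7) = -1604/49, v(10) = -44.
T_7 = (Δs/2)·[v(s_0) + 2v(s_1) + ... + 2v(s_{6}) + v(s_7)].
Sum ≈ -84.7347.

-84.7347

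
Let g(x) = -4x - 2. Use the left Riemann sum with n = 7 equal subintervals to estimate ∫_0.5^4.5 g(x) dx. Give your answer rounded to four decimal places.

-43.4286

Δx = (4.5 − 0.5)/7 = 4/7.
Left endpoints: 0.5, 15/14, 23/14, 31/14, 39/14, 47/14, 55/14.
g(0.5) = -4, g(15/14) = -44/7, g(23/14) = -60/7, g(31/14) = -76/7, g(39/14) = -92/7, g(47/14) = -108/7, g(55/14) = -124/7.
Sum = Δx · [g(0.5) + g(15/14) + g(23/14) + ...].
Sum ≈ -43.4286.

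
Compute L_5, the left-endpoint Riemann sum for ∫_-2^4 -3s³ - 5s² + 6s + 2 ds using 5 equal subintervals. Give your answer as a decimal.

-128.16

Δs = (4 − (-2))/5 = 1.2.
Left endpoints: -2, -0.8, 0.4, 1.6, 2.8.
f(-2) = -6, f(-0.8) = -4.464, f(0.4) = 3.408, f(1.6) = -13.488, f(2.8) = -86.256.
Sum = Δs · [f(-2) + f(-0.8) + f(0.4) + f(1.6) + f(2.8)].
Sum = -128.16.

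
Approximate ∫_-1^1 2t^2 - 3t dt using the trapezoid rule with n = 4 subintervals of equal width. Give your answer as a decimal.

1.5

Δt = (1 − (-1))/4 = 0.5.
f(-1) = 5, f(-0.5) = 2, f(0) = 0, f(0.5) = -1, f(1) = -1.
T_4 = (Δt/2)·[f(t_0) + 2f(t_1) + 2f(t_2) + 2f(t_3) + f(t_4)].
Sum = 1.5.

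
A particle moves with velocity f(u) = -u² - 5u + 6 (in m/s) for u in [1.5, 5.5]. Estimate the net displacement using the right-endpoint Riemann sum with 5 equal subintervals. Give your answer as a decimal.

-119.96

Δu = (5.5 − 1.5)/5 = 0.8.
Right endpoints: 2.3, 3.1, 3.9, 4.7, 5.5.
f(2.3) = -10.79, f(3.1) = -19.11, f(3.9) = -28.71, f(4.7) = -39.59, f(5.5) = -51.75.
Sum = Δu · [f(2.3) + f(3.1) + f(3.9) + f(4.7) + f(5.5)].
Sum = -119.96.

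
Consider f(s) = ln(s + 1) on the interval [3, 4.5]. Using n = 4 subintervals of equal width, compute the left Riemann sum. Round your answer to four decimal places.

Δs = (4.5 − 3)/4 = 0.375.
Left endpoints: 3, 3.375, 3.75, 4.125.
f(3) ≈ 1.3863, f(3.375) ≈ 1.4759, f(3.75) ≈ 1.5581, f(4.125) ≈ 1.6341.
Sum = Δs · [f(3) + f(3.375) + f(3.75) + f(4.125)].
Sum ≈ 2.2704.

2.2704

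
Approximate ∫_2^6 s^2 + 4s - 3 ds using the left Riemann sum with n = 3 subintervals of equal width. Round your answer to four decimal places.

90.5185

Δs = (6 − 2)/3 = 4/3.
Left endpoints: 2, 10/3, 14/3.
f(2) = 9, f(10/3) = 193/9, f(14/3) = 337/9.
Sum = Δs · [f(2) + f(10/3) + f(14/3)].
Sum ≈ 90.5185.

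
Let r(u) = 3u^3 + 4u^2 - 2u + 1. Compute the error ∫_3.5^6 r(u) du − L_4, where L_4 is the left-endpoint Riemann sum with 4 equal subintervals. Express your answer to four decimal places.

182.8206

Exact integral: ∫_3.5^6 r(u) du ≈ 1069.036458.
L_4 ≈ 886.215820.
Error ≈ 1069.036458 − 886.215820 ≈ 182.8206.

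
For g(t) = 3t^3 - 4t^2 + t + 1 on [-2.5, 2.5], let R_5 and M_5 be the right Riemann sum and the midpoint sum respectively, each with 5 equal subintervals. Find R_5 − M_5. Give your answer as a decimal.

R_5 = 9.375.
M_5 = -35.
R_5 − M_5 = 44.375.

44.375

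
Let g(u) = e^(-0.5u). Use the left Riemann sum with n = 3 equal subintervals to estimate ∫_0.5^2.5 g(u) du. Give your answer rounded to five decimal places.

Δu = (2.5 − 0.5)/3 = 2/3.
Left endpoints: 0.5, 7/6, 11/6.
g(0.5) ≈ 0.77880, g(7/6) ≈ 0.55804, g(11/6) ≈ 0.39985.
Sum = Δu · [g(0.5) + g(7/6) + g(11/6)].
Sum ≈ 1.15779.

1.15779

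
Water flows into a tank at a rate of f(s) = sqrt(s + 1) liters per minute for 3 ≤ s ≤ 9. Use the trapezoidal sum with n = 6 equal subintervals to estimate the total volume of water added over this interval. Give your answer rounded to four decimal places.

Δs = (9 − 3)/6 = 1.
f(3) ≈ 2.0000, f(4) ≈ 2.2361, f(5) ≈ 2.4495, f(6) ≈ 2.6458, f(7) ≈ 2.8284, f(8) ≈ 3.0000, f(9) ≈ 3.1623.
T_6 = (Δs/2)·[f(s_0) + 2f(s_1) + ... + 2f(s_{5}) + f(s_6)].
Sum ≈ 15.7409.

15.7409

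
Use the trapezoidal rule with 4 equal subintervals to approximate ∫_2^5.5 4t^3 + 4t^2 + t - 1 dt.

1141.73828125

Δt = (5.5 − 2)/4 = 0.875.
f(2) = 49, f(2.875) = 129.9921875, f(3.75) = 269.9375, f(4.625) = 484.9140625, f(5.5) = 791.
T_4 = (Δt/2)·[f(t_0) + 2f(t_1) + 2f(t_2) + 2f(t_3) + f(t_4)].
Sum = 1141.73828125.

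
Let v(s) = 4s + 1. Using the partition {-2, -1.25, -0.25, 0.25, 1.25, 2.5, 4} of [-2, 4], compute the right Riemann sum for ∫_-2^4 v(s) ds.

Subinterval widths: 0.75, 1, 0.5, 1, 1.25, 1.5.
Right endpoints: -1.25, -0.25, 0.25, 1.25, 2.5, 4.
v(-1.25) = -4, v(-0.25) = 0, v(0.25) = 2, v(1.25) = 6, v(2.5) = 11, v(4) = 17.
Sum = Σ Δs_i · v(s_i).
Sum = 43.25.

43.25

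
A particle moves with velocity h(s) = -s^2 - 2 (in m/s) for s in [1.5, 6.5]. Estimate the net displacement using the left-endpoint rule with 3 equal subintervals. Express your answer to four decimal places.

Δs = (6.5 − 1.5)/3 = 5/3.
Left endpoints: 1.5, 19/6, 29/6.
h(1.5) = -4.25, h(19/6) = -433/36, h(29/6) = -913/36.
Sum = Δs · [h(1.5) + h(19/6) + h(29/6)].
Sum ≈ -69.3981.

-69.3981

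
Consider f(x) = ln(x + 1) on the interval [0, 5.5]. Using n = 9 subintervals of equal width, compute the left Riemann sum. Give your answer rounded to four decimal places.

Δx = (5.5 − 0)/9 = 11/18.
Left endpoints: 0, 11/18, 11/9, 11/6, 22/9, 55/18, 11/3, 77/18, 44/9.
f(0) ≈ 0.0000, f(11/18) ≈ 0.4769, f(11/9) ≈ 0.7985, f(11/6) ≈ 1.0415, f(22/9) ≈ 1.2368, f(55/18) ≈ 1.4001, f(11/3) ≈ 1.5404, f(77/18) ≈ 1.6635, f(44/9) ≈ 1.7731.
Sum = Δx · [f(0) + f(11/18) + f(11/9) + ...].
Sum ≈ 6.0688.

6.0688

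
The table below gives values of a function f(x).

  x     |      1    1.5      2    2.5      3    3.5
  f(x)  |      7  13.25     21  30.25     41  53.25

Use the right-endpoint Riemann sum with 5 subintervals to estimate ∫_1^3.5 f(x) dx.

79.375

Δx = 0.5.
Sum = 0.5·[13.25 + 21 + 30.25 + 41 + 53.25] = 79.375.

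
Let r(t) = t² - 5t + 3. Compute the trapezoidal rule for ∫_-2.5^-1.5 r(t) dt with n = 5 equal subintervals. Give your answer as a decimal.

17.09

Δt = (-1.5 − (-2.5))/5 = 0.2.
r(-2.5) = 21.75, r(-2.3) = 19.79, r(-2.1) = 17.91, r(-1.9) = 16.11, r(-1.7) = 14.39, r(-1.5) = 12.75.
T_5 = (Δt/2)·[r(t_0) + 2r(t_1) + ... + 2r(t_{4}) + r(t_5)].
Sum = 17.09.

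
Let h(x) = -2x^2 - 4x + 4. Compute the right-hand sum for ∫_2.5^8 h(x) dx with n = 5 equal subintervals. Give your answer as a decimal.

-502.26

Δx = (8 − 2.5)/5 = 1.1.
Right endpoints: 3.6, 4.7, 5.8, 6.9, 8.
h(3.6) = -36.32, h(4.7) = -58.98, h(5.8) = -86.48, h(6.9) = -118.82, h(8) = -156.
Sum = Δx · [h(3.6) + h(4.7) + h(5.8) + h(6.9) + h(8)].
Sum = -502.26.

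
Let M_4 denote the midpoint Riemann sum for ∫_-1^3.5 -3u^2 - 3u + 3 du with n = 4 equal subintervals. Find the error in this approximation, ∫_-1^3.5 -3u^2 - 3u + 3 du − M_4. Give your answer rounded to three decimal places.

-1.424

Exact integral: ∫_-1^3.5 f(u) du = -47.25.
M_4 ≈ -45.82617.
Error ≈ -47.25 − (-45.82617) ≈ -1.424.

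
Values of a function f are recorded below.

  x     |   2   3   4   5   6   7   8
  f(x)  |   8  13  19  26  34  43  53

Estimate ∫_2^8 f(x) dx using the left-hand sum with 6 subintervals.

143

Δx = 1.
Sum = 1·[8 + 13 + 19 + 26 + 34 + 43] = 143.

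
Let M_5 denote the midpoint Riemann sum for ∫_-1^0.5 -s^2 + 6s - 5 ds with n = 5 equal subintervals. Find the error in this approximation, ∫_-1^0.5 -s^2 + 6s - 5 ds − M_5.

-0.01125

Exact integral: ∫_-1^0.5 f(s) ds = -10.125.
M_5 = -10.11375.
Error = -10.125 − (-10.11375) = -0.01125.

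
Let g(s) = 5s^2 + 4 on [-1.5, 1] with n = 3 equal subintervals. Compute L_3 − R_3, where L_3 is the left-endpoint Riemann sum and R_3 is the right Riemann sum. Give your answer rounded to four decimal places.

L_3 ≈ 21.342593.
R_3 ≈ 16.134259.
L_3 − R_3 ≈ 5.2083.

5.2083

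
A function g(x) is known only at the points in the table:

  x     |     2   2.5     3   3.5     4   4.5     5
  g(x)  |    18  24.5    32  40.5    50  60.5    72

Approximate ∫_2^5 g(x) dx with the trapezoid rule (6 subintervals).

126.25

Δx = 0.5.
T_6 = (0.5/2)·[18 + 2·24.5 + 2·32 + 2·40.5 + 2·50 + 2·60.5 + 72] = 126.25.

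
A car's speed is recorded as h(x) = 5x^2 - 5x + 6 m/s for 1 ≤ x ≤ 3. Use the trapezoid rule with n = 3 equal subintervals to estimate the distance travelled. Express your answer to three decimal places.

Δx = (3 − 1)/3 = 2/3.
h(1) = 6, h(5/3) = 104/9, h(7/3) = 194/9, h(3) = 36.
T_3 = (Δx/2)·[h(x_0) + 2h(x_1) + 2h(x_2) + h(x_3)].
Sum ≈ 36.074.

36.074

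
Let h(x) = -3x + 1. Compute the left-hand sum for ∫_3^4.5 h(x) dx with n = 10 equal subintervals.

Δx = (4.5 − 3)/10 = 0.15.
Left endpoints: 3, 3.15, 3.3, 3.45, 3.6, 3.75, 3.9, 4.05, 4.2, 4.35.
h(3) = -8, h(3.15) = -8.45, h(3.3) = -8.9, h(3.45) = -9.35, h(3.6) = -9.8, h(3.75) = -10.25, h(3.9) = -10.7, h(4.05) = -11.15, h(4.2) = -11.6, h(4.35) = -12.05.
Sum = Δx · [h(3) + h(3.15) + h(3.3) + ...].
Sum = -15.0375.

-15.0375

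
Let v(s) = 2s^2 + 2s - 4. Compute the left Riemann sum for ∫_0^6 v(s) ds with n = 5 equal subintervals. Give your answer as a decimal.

108.48

Δs = (6 − 0)/5 = 1.2.
Left endpoints: 0, 1.2, 2.4, 3.6, 4.8.
v(0) = -4, v(1.2) = 1.28, v(2.4) = 12.32, v(3.6) = 29.12, v(4.8) = 51.68.
Sum = Δs · [v(0) + v(1.2) + v(2.4) + v(3.6) + v(4.8)].
Sum = 108.48.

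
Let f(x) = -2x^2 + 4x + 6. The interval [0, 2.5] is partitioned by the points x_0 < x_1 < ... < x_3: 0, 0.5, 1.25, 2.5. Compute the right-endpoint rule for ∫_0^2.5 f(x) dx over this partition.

14.03125

Subinterval widths: 0.5, 0.75, 1.25.
Right endpoints: 0.5, 1.25, 2.5.
f(0.5) = 7.5, f(1.25) = 7.875, f(2.5) = 3.5.
Sum = Σ Δx_i · f(x_i).
Sum = 14.03125.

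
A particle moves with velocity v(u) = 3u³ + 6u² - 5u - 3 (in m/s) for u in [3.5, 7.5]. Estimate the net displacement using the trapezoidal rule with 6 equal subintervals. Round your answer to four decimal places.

Δu = (7.5 − 3.5)/6 = 2/3.
v(3.5) = 181.625, v(25/6) = 21409/72, v(29/6) = 32525/72, v(5.5) = 650.125, v(37/6) = 64645/72, v(41/6) = 86417/72, v(7.5) = 1562.625.
T_6 = (Δu/2)·[v(u_0) + 2v(u_1) + ... + 2v(u_{5}) + v(u_6)].
Sum ≈ 2912.9444.

2912.9444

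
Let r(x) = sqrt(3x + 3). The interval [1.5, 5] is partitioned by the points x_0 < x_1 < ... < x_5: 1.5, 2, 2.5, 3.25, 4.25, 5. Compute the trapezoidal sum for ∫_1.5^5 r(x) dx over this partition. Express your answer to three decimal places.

Subinterval widths: 0.5, 0.5, 0.75, 1, 0.75.
r(1.5) ≈ 2.739, r(2) ≈ 3.000, r(2.5) ≈ 3.240, r(3.25) ≈ 3.571, r(4.25) ≈ 3.969, r(5) ≈ 4.243.
On each subinterval the trapezoid contributes (Δx_i/2)·[r(x_{i-1}) + r(x_i)].
Sum ≈ 12.398.

12.398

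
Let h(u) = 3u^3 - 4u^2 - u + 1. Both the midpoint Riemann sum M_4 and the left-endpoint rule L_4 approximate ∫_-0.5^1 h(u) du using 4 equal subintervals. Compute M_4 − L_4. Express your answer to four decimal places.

-0.1187

M_4 ≈ 0.358887.
L_4 ≈ 0.477539.
M_4 − L_4 ≈ -0.1187.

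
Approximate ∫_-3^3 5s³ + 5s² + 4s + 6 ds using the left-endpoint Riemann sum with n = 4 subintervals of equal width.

-83.25

Δs = (3 − (-3))/4 = 1.5.
Left endpoints: -3, -1.5, 0, 1.5.
f(-3) = -96, f(-1.5) = -5.625, f(0) = 6, f(1.5) = 40.125.
Sum = Δs · [f(-3) + f(-1.5) + f(0) + f(1.5)].
Sum = -83.25.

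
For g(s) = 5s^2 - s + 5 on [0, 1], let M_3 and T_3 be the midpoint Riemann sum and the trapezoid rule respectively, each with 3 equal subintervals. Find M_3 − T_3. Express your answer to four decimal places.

M_3 ≈ 6.120370.
T_3 ≈ 6.259259.
M_3 − T_3 ≈ -0.1389.

-0.1389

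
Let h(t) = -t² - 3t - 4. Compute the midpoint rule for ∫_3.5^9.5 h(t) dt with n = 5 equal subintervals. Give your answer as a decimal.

-411.78

Δt = (9.5 − 3.5)/5 = 1.2.
Midpoints: 4.1, 5.3, 6.5, 7.7, 8.9.
h(4.1) = -33.11, h(5.3) = -47.99, h(6.5) = -65.75, h(7.7) = -86.39, h(8.9) = -109.91.
Sum = Δt · [h(4.1) + h(5.3) + h(6.5) + h(7.7) + h(8.9)].
Sum = -411.78.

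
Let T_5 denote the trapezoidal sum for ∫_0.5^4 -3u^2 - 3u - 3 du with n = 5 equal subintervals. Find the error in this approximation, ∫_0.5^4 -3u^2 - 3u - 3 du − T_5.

Exact integral: ∫_0.5^4 f(u) du = -98.
T_5 = -98.8575.
Error = -98 − (-98.8575) = 0.8575.

0.8575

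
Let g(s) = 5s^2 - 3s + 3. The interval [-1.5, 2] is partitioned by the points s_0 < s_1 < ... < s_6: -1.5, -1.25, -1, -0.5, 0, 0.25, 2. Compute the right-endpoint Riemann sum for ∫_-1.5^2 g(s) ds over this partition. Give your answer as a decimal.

41.15625

Subinterval widths: 0.25, 0.25, 0.5, 0.5, 0.25, 1.75.
Right endpoints: -1.25, -1, -0.5, 0, 0.25, 2.
g(-1.25) = 14.5625, g(-1) = 11, g(-0.5) = 5.75, g(0) = 3, g(0.25) = 2.5625, g(2) = 17.
Sum = Σ Δs_i · g(s_i).
Sum = 41.15625.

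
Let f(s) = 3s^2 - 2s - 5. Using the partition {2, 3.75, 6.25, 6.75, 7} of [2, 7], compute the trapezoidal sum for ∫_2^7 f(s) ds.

275.5625

Subinterval widths: 1.75, 2.5, 0.5, 0.25.
f(2) = 3, f(3.75) = 29.6875, f(6.25) = 99.6875, f(6.75) = 118.1875, f(7) = 128.
On each subinterval the trapezoid contributes (Δs_i/2)·[f(s_{i-1}) + f(s_i)].
Sum = 275.5625.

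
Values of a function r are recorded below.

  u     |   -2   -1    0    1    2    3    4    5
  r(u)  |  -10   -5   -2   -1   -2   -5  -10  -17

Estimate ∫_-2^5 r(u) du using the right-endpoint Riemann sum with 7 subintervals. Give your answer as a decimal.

-42

Δu = 1.
Sum = 1·[(-5) + (-2) + (-1) + (-2) + (-5) + (-10) + (-17)] = -42.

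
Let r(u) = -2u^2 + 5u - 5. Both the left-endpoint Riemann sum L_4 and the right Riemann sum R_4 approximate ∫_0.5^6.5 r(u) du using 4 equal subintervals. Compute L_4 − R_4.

L_4 = -72.
R_4 = -153.
L_4 − R_4 = 81.

81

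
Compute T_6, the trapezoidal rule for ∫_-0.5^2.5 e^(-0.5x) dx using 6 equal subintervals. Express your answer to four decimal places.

Δx = (2.5 − (-0.5))/6 = 0.5.
f(-0.5) ≈ 1.2840, f(0) ≈ 1.0000, f(0.5) ≈ 0.7788, f(1) ≈ 0.6065, f(1.5) ≈ 0.4724, f(2) ≈ 0.3679, f(2.5) ≈ 0.2865.
T_6 = (Δx/2)·[f(x_0) + 2f(x_1) + ... + 2f(x_{5}) + f(x_6)].
Sum ≈ 2.0054.

2.0054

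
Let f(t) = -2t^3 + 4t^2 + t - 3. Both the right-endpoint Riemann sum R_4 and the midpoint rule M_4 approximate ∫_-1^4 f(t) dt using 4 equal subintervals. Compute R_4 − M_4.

R_4 = -95.46875.
M_4 = -45.078125.
R_4 − M_4 = -50.390625.

-50.390625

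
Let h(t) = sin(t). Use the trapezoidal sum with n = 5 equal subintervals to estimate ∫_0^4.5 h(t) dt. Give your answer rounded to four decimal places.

1.1279

Δt = (4.5 − 0)/5 = 0.9.
h(0) ≈ 0.0000, h(0.9) ≈ 0.7833, h(1.8) ≈ 0.9738, h(2.7) ≈ 0.4274, h(3.6) ≈ -0.4425, h(4.5) ≈ -0.9775.
T_5 = (Δt/2)·[h(t_0) + 2h(t_1) + ... + 2h(t_{4}) + h(t_5)].
Sum ≈ 1.1279.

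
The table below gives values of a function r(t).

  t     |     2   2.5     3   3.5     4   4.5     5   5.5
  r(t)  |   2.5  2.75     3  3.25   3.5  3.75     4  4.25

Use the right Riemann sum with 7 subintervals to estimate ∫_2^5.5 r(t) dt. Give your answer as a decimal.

12.25

Δt = 0.5.
Sum = 0.5·[2.75 + 3 + 3.25 + 3.5 + 3.75 + 4 + 4.25] = 12.25.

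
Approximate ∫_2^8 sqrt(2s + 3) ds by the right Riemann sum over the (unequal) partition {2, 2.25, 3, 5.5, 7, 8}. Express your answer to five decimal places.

Subinterval widths: 0.25, 0.75, 2.5, 1.5, 1.
Right endpoints: 2.25, 3, 5.5, 7, 8.
f(2.25) ≈ 2.73861, f(3) ≈ 3.00000, f(5.5) ≈ 3.74166, f(7) ≈ 4.12311, f(8) ≈ 4.35890.
Sum = Σ Δs_i · f(s_i).
Sum ≈ 22.83235.

22.83235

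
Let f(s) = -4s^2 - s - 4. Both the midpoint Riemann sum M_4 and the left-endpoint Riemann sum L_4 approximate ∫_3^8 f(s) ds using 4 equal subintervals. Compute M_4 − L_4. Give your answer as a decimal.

M_4 = -691.5625.
L_4 = -558.75.
M_4 − L_4 = -132.8125.

-132.8125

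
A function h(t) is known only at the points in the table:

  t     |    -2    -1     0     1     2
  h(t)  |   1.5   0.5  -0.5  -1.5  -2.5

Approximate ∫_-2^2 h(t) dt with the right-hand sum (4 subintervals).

Δt = 1.
Sum = 1·[0.5 + (-0.5) + (-1.5) + (-2.5)] = -4.

-4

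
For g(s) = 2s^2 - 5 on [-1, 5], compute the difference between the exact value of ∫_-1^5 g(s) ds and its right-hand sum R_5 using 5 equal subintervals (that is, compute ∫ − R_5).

Exact integral: ∫_-1^5 g(s) ds = 54.
R_5 = 85.68.
Error = 54 − 85.68 = -31.68.

-31.68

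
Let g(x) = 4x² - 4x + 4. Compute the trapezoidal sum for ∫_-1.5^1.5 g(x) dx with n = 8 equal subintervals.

21.28125

Δx = (1.5 − (-1.5))/8 = 0.375.
g(-1.5) = 19, g(-1.125) = 13.5625, g(-0.75) = 9.25, g(-0.375) = 6.0625, g(0) = 4, g(0.375) = 3.0625, g(0.75) = 3.25, g(1.125) = 4.5625, g(1.5) = 7.
T_8 = (Δx/2)·[g(x_0) + 2g(x_1) + ... + 2g(x_{7}) + g(x_8)].
Sum = 21.28125.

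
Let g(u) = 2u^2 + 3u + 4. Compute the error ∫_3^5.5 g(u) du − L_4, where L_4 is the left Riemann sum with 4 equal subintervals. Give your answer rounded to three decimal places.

15.299

Exact integral: ∫_3^5.5 g(u) du ≈ 134.79167.
L_4 = 119.4921875.
Error ≈ 134.79167 − 119.4921875 ≈ 15.299.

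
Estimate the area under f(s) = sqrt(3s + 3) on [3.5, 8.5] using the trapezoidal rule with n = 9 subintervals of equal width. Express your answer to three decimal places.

Δs = (8.5 − 3.5)/9 = 5/9.
f(3.5) ≈ 3.674, f(73/18) ≈ 3.894, f(83/18) ≈ 4.103, f(31/6) ≈ 4.301, f(103/18) ≈ 4.491, f(113/18) ≈ 4.673, f(41/6) ≈ 4.848, f(133/18) ≈ 5.017, f(143/18) ≈ 5.180, f(8.5) ≈ 5.339.
T_9 = (Δs/2)·[f(s_0) + 2f(s_1) + ... + 2f(s_{8}) + f(s_9)].
Sum ≈ 22.785.

22.785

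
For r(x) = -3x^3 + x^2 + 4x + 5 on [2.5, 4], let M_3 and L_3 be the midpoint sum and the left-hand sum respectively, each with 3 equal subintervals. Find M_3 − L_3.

M_3 = -118.6953125.
L_3 = -89.
M_3 − L_3 = -29.6953125.

-29.6953125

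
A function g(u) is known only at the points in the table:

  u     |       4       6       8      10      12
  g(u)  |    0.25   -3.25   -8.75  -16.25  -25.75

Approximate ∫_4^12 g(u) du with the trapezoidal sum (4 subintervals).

-82

Δu = 2.
T_4 = (2/2)·[0.25 + 2·(-3.25) + 2·(-8.75) + 2·(-16.25) + (-25.75)] = -82.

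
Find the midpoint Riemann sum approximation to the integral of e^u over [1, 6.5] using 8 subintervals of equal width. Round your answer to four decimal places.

Δu = (6.5 − 1)/8 = 0.6875.
Midpoints: 1.34375, 2.03125, 2.71875, 3.40625, 4.09375, 4.78125, 5.46875, 6.15625.
f(1.34375) ≈ 3.8334, f(2.03125) ≈ 7.6236, f(2.71875) ≈ 15.1614, f(3.40625) ≈ 30.1520, f(4.09375) ≈ 59.9643, f(4.78125) ≈ 119.2533, f(5.46875) ≈ 237.1636, f(6.15625) ≈ 471.6560.
Sum = Δu · [f(1.34375) + f(2.03125) + f(2.71875) + ...].
Sum ≈ 649.5552.

649.5552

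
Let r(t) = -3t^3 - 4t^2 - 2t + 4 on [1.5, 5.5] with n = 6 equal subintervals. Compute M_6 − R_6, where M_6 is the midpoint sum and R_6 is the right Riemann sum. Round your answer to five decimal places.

218.77778

M_6 ≈ -906.5740741.
R_6 ≈ -1125.3518519.
M_6 − R_6 ≈ 218.77778.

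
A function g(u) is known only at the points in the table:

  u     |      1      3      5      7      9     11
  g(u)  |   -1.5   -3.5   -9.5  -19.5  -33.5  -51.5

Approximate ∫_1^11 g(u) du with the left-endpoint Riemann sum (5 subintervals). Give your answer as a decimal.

-135

Δu = 2.
Sum = 2·[(-1.5) + (-3.5) + (-9.5) + (-19.5) + (-33.5)] = -135.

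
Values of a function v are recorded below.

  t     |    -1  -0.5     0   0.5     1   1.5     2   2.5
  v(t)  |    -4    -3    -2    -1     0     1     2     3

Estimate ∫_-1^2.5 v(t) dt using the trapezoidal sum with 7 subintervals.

-1.75

Δt = 0.5.
T_7 = (0.5/2)·[(-4) + 2·(-3) + 2·(-2) + 2·(-1) + 2·0 + 2·1 + 2·2 + 3] = -1.75.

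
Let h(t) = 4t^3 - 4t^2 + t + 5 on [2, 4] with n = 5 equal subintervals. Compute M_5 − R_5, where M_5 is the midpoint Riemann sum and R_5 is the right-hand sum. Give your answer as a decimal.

-38.16

M_5 = 180.48.
R_5 = 218.64.
M_5 − R_5 = -38.16.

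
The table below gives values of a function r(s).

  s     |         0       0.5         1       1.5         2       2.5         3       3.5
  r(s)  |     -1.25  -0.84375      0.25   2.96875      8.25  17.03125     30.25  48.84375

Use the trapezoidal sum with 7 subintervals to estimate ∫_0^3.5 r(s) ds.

Δs = 0.5.
T_7 = (0.5/2)·[(-1.25) + 2·(-0.84375) + 2·0.25 + 2·2.96875 + 2·8.25 + 2·17.03125 + 2·30.25 + 48.84375] = 40.8515625.

40.8515625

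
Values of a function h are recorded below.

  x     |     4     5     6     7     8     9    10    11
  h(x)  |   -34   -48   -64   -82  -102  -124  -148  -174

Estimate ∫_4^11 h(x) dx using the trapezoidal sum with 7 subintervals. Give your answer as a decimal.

Δx = 1.
T_7 = (1/2)·[(-34) + 2·(-48) + 2·(-64) + 2·(-82) + 2·(-102) + 2·(-124) + 2·(-148) + (-174)] = -672.

-672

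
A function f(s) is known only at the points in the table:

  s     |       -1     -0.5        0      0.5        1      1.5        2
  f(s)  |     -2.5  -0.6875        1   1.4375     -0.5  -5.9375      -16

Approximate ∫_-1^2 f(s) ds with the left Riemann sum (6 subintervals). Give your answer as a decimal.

-3.59375

Δs = 0.5.
Sum = 0.5·[(-2.5) + (-0.6875) + 1 + 1.4375 + (-0.5) + (-5.9375)] = -3.59375.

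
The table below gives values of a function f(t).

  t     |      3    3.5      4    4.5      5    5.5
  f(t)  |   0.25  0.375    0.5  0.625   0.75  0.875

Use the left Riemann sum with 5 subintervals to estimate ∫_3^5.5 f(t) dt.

1.25

Δt = 0.5.
Sum = 0.5·[0.25 + 0.375 + 0.5 + 0.625 + 0.75] = 1.25.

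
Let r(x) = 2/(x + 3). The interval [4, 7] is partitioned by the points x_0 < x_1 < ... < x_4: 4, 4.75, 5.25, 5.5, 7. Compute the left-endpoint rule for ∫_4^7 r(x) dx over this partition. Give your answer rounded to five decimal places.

0.75687

Subinterval widths: 0.75, 0.5, 0.25, 1.5.
Left endpoints: 4, 4.75, 5.25, 5.5.
r(4) = 2/7, r(4.75) = 8/31, r(5.25) = 8/33, r(5.5) = 4/17.
Sum = Σ Δx_i · r(x_i).
Sum ≈ 0.75687.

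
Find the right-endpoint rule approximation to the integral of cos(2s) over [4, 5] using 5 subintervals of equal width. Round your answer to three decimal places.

-0.826

Δs = (5 − 4)/5 = 0.2.
Right endpoints: 4.2, 4.4, 4.6, 4.8, 5.
f(4.2) ≈ -0.519, f(4.4) ≈ -0.811, f(4.6) ≈ -0.975, f(4.8) ≈ -0.985, f(5) ≈ -0.839.
Sum = Δs · [f(4.2) + f(4.4) + f(4.6) + f(4.8) + f(5)].
Sum ≈ -0.826.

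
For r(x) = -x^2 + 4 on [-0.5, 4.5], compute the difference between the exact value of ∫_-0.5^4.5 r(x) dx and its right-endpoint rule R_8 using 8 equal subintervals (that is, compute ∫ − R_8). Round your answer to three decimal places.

Exact integral: ∫_-0.5^4.5 r(x) dx ≈ -10.41667.
R_8 = -16.9921875.
Error ≈ -10.41667 − (-16.9921875) ≈ 6.576.

6.576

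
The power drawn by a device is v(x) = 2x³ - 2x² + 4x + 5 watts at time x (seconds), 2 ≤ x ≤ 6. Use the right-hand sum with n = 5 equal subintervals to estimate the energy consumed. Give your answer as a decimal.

741.92

Δx = (6 − 2)/5 = 0.8.
Right endpoints: 2.8, 3.6, 4.4, 5.2, 6.
v(2.8) = 44.424, v(3.6) = 86.792, v(4.4) = 154.248, v(5.2) = 252.936, v(6) = 389.
Sum = Δx · [v(2.8) + v(3.6) + v(4.4) + v(5.2) + v(6)].
Sum = 741.92.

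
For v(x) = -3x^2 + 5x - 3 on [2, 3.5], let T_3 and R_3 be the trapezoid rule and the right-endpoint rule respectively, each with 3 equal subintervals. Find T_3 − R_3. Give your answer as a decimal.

T_3 = -18.9375.
R_3 = -23.25.
T_3 − R_3 = 4.3125.

4.3125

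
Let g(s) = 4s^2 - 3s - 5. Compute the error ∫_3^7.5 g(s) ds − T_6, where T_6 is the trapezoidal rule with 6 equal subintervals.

Exact integral: ∫_3^7.5 g(s) ds = 433.125.
T_6 = 434.8125.
Error = 433.125 − 434.8125 = -1.6875.

-1.6875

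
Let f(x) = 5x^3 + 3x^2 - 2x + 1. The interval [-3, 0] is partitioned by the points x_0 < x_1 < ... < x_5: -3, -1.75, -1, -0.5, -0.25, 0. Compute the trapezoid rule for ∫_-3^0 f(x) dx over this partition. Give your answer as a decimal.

Subinterval widths: 1.25, 0.75, 0.5, 0.25, 0.25.
f(-3) = -101, f(-1.75) = -13.109375, f(-1) = 1, f(-0.5) = 2.125, f(-0.25) = 1.609375, f(0) = 1.
On each subinterval the trapezoid contributes (Δx_i/2)·[f(x_{i-1}) + f(x_i)].
Sum = -74.28515625.

-74.28515625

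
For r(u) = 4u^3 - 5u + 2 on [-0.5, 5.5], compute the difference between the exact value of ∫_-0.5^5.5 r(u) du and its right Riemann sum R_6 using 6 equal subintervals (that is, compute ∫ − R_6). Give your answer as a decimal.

Exact integral: ∫_-0.5^5.5 r(u) du = 852.
R_6 = 1200.
Error = 852 − 1200 = -348.

-348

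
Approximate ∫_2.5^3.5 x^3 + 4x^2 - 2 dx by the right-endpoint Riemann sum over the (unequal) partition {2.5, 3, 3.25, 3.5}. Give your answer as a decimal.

71.61328125

Subinterval widths: 0.5, 0.25, 0.25.
Right endpoints: 3, 3.25, 3.5.
f(3) = 61, f(3.25) = 74.578125, f(3.5) = 89.875.
Sum = Σ Δx_i · f(x_i).
Sum = 71.61328125.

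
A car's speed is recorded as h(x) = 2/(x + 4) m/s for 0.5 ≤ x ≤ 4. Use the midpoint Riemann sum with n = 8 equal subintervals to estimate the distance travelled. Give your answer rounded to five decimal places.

Δx = (4 − 0.5)/8 = 0.4375.
Midpoints: 0.71875, 1.15625, 1.59375, 2.03125, 2.46875, 2.90625, 3.34375, 3.78125.
h(0.71875) = 64/151, h(1.15625) = 64/165, h(1.59375) = 64/179, h(2.03125) = 64/193, h(2.46875) = 64/207, h(2.90625) = 64/221, h(3.34375) = 64/235, h(3.78125) = 64/249.
Sum = Δx · [h(0.71875) + h(1.15625) + h(1.59375) + ...].
Sum ≈ 1.15019.

1.15019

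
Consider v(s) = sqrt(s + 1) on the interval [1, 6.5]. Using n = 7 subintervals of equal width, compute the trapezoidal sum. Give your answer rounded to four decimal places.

11.7987

Δs = (6.5 − 1)/7 = 11/14.
v(1) ≈ 1.4142, v(25/14) ≈ 1.6690, v(18/7) ≈ 1.8898, v(47/14) ≈ 2.0874, v(29/7) ≈ 2.2678, v(69/14) ≈ 2.4349, v(40/7) ≈ 2.5912, v(6.5) ≈ 2.7386.
T_7 = (Δs/2)·[v(s_0) + 2v(s_1) + ... + 2v(s_{6}) + v(s_7)].
Sum ≈ 11.7987.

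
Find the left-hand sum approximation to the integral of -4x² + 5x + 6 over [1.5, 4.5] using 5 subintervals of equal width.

Δx = (4.5 − 1.5)/5 = 0.6.
Left endpoints: 1.5, 2.1, 2.7, 3.3, 3.9.
f(1.5) = 4.5, f(2.1) = -1.14, f(2.7) = -9.66, f(3.3) = -21.06, f(3.9) = -35.34.
Sum = Δx · [f(1.5) + f(2.1) + f(2.7) + f(3.3) + f(3.9)].
Sum = -37.62.

-37.62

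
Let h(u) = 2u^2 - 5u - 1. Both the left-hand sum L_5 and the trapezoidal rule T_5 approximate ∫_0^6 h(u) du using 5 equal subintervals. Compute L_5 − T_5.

-25.2

L_5 = 25.68.
T_5 = 50.88.
L_5 − T_5 = -25.2.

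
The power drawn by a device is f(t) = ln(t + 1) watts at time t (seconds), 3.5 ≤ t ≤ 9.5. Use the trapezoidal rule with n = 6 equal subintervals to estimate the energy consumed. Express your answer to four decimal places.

Δt = (9.5 − 3.5)/6 = 1.
f(3.5) ≈ 1.5041, f(4.5) ≈ 1.7047, f(5.5) ≈ 1.8718, f(6.5) ≈ 2.0149, f(7.5) ≈ 2.1401, f(8.5) ≈ 2.2513, f(9.5) ≈ 2.3514.
T_6 = (Δt/2)·[f(t_0) + 2f(t_1) + ... + 2f(t_{5}) + f(t_6)].
Sum ≈ 11.9105.

11.9105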